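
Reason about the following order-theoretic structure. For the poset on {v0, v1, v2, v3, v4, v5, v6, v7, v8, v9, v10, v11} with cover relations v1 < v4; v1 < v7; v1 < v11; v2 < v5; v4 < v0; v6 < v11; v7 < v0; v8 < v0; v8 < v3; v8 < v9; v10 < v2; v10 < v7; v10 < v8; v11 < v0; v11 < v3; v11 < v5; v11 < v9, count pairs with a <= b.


The order relation is {(a,b) : a <= b}, reflexive so it includes (a,a).
Examples: (v0,v0), (v1,v0), (v1,v1), (v1,v11), (v1,v3), ...
Total ordered pairs: 41


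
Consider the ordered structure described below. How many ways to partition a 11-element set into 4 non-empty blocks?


S(n,k) = k*S(n-1,k) + S(n-1,k-1).
S(10,4) = 34105, S(10,3) = 9330
S(11,4) = 4*34105 + 9330 = 136420 + 9330
S(11,4) = 145750


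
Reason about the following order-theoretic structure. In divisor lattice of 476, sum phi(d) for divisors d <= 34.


Divisors of 476 up to 34: [1, 2, 4, 7, 14, 17, 28, 34]
phi values: [1, 1, 2, 6, 6, 16, 12, 16]
Sum = 60


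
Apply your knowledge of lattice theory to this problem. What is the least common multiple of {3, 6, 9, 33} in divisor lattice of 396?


In a divisor lattice, join = lcm (least common multiple).
Compute lcm iteratively: start with first element, then lcm(current, next).
Elements: [3, 6, 9, 33]
lcm(3,6) = 6
lcm(6,9) = 18
lcm(18,33) = 198
Final lcm = 198


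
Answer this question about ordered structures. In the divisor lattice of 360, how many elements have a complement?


An element a is complemented if some b has a meet b = bottom, a join b = top.
a is complemented iff gcd(a, n/a)=1, i.e. a is a unitary divisor of 360.
Complemented elements: 1, 5, 8, 9, 40, 45, ... (2 more)
Count: 8


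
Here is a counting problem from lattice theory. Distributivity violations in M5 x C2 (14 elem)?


Distributive law: a ^ (b v c) = (a ^ b) v (a ^ c).
Check all 14^3 = 2744 ordered triples (a,b,c).
  e.g. a=(a1,0), b=(a2,0), c=(a3,0): lhs=(a1,0) != rhs=(0,0)
  e.g. a=(a1,0), b=(a2,0), c=(a3,1): lhs=(a1,0) != rhs=(0,0)
Total violating triples: 480


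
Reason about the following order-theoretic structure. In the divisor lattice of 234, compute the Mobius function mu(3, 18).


In a divisor lattice, mu(a,b) = mu(b/a) where mu is the classical Mobius function.
b/a = 18/3 = 6
Prime factorization of 6: primes [2, 3]
6 is squarefree with 2 prime factor(s), so mu(6) = (-1)^2 = 1


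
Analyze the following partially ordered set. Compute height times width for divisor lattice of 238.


Height = length of longest chain minus 1; width = size of largest antichain.
A maximum chain: 1 | 17 | 119 | 238  (height 3).
A maximum antichain: {2, 7, 17}  (width 3).
Product = 3 * 3 = 9


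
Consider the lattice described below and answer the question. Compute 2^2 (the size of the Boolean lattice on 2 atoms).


Power set = 2^n.
2^2 = 4


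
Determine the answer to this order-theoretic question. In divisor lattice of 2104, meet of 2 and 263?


In a divisor lattice, meet = gcd (greatest common divisor).
By Euclidean algorithm or factoring: gcd(2,263) = 1


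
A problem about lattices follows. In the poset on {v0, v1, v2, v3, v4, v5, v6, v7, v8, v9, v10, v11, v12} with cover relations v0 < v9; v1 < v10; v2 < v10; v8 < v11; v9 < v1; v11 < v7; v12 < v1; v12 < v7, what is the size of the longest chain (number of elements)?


A chain is a totally ordered subset; we count the number of elements in a maximum chain.
Compute, for each element x, the size of the longest chain ending at x:
  v0: 1
  v2: 1
  v3: 1
  v4: 1
  v5: 1
  v6: 1
  ...
A maximum chain: v0 < v9 < v1 < v10
Number of elements in the longest chain: 4


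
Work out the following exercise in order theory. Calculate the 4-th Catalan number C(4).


C(n) = C(2n, n) / (n+1).
C(8, 4) = 70
C(4) = 70 / 5 = 14


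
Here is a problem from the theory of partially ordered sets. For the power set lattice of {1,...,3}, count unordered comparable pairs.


A comparable pair {a,b} has a < b or b < a in the order.
Count unordered pairs where one element is strictly below the other.
Examples: {{},{1}}, {{},{2}}, {{},{3}}, {{},{1,2}}, ...
Total comparable pairs: 19


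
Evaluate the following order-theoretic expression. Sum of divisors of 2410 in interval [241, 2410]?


Interval [241,2410] in divisors of 2410: [241, 482, 1205, 2410]
Sum = 4338


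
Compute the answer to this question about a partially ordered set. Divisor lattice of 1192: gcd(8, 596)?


Meet=gcd.
gcd(8,596)=4


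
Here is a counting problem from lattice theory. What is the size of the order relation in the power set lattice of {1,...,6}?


The order relation is {(a,b) : a <= b}, reflexive so it includes (a,a).
Examples: ({},{}), ({},{1,2}), ({},{1,2,3}), ({},{1,2,3,4}), ({},{1,2,3,4,5}), ...
Total ordered pairs: 729


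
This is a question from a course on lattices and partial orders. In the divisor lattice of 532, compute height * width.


Height = length of longest chain minus 1; width = size of largest antichain.
A maximum chain: 1 | 19 | 133 | 266 | 532  (height 4).
A maximum antichain: {4, 14, 38, 133}  (width 4).
Product = 4 * 4 = 16


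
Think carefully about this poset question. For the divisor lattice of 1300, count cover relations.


A cover relation a -< b holds when a < b with no c strictly between.
Cover relations:
  1 -< 2
  1 -< 5
  1 -< 13
  2 -< 4
  2 -< 10
  2 -< 26
  4 -< 20
  4 -< 52
  ...25 more
Total: 33


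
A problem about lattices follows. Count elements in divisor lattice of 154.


Divisors of 154: [1, 2, 7, 11, 14, 22, 77, 154]
Count: 8


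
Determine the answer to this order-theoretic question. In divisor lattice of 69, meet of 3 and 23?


In a divisor lattice, meet = gcd (greatest common divisor).
By Euclidean algorithm or factoring: gcd(3,23) = 1


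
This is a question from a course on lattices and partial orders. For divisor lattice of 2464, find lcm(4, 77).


In a divisor lattice, join = lcm (least common multiple).
Compute lcm iteratively: start with first element, then lcm(current, next).
Elements: [4, 77]
lcm(4,77) = 308
Final lcm = 308


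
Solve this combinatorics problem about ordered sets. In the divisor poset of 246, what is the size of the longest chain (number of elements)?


A chain is a totally ordered subset; we count the number of elements in a maximum chain.
Compute, for each element x, the size of the longest chain ending at x:
  1: 1
  2: 2
  3: 2
  41: 2
  6: 3
  82: 3
  ...
A maximum chain: 1 < 2 < 6 < 246
Number of elements in the longest chain: 4


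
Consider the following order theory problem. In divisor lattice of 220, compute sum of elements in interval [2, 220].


Interval [2,220] in divisors of 220: [2, 4, 10, 20, 22, 44, 110, 220]
Sum = 432


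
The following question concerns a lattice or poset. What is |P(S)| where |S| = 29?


Power set = 2^n.
2^29 = 536870912


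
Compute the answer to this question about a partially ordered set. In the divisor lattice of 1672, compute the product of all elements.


Divisors of 1672: [1, 2, 4, 8, 11, 19, 22, 38, 44, 76, 88, 152, 209, 418, 836, 1672]
Product = n^(d(n)/2) = 1672^(16/2)
Product = 61078756237547902269915136


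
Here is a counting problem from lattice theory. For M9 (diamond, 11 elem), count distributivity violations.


Distributive law: a ^ (b v c) = (a ^ b) v (a ^ c).
Check all 11^3 = 1331 ordered triples (a,b,c).
  e.g. a=a1, b=a2, c=a3: lhs=a1 != rhs=0
  e.g. a=a1, b=a2, c=a4: lhs=a1 != rhs=0
Total violating triples: 504


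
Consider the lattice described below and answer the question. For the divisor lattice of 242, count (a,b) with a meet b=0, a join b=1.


Complement pair (a,b): a meet b = bottom, a join b = top.
Here: gcd(a,b)=1 and lcm(a,b)=242, i.e. a*b=242 with a,b coprime.
Pairs found: (1,242), (2,121), (121,2), (242,1)
Total ordered pairs: 4


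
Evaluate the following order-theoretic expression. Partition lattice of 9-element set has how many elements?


B(n) = number of set partitions of an n-element set.
B(n) satisfies the recurrence: B(n+1) = sum_k C(n,k)*B(k).
B(9) = 21147


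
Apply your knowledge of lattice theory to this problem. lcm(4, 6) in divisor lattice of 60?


Join=lcm.
gcd(4,6)=2
lcm=12


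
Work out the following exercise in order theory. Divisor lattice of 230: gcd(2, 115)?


Meet=gcd.
gcd(2,115)=1


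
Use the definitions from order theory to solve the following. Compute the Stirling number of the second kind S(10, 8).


S(n,k) = k*S(n-1,k) + S(n-1,k-1).
S(9,8) = 36, S(9,7) = 462
S(10,8) = 8*36 + 462 = 288 + 462
S(10,8) = 750


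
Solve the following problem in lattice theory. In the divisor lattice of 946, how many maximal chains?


A maximal chain goes from the minimum element to a maximal element via cover relations.
Counting all min-to-max paths in the cover graph.
Total maximal chains: 6


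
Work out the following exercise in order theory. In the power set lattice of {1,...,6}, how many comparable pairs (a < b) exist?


A comparable pair {a,b} has a < b or b < a in the order.
Count unordered pairs where one element is strictly below the other.
Examples: {{},{1}}, {{},{2}}, {{},{3}}, {{},{4}}, ...
Total comparable pairs: 665


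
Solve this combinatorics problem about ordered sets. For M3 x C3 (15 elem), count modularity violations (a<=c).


Modular law: if a <= c then a v (b ^ c) = (a v b) ^ c.
Check all triples (a,b,c) with a <= c among 15 elements.
This lattice is modular (diamonds M_m and their chain-products are modular).
Total violating triples: 0


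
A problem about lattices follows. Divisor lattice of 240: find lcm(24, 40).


In a divisor lattice, join = lcm (least common multiple).
gcd(24,40) = 8
lcm(24,40) = 24*40/gcd = 960/8 = 120


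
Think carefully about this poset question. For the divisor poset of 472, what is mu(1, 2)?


In a divisor lattice, mu(a,b) = mu(b/a) where mu is the classical Mobius function.
b/a = 2/1 = 2
Prime factorization of 2: primes [2]
2 is squarefree with 1 prime factor(s), so mu(2) = (-1)^1 = -1


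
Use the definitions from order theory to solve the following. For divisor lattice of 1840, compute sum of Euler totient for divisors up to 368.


Divisors of 1840 up to 368: [1, 2, 4, 5, 8, 10, 16, 20, 23, 40, 46, 80, 92, 115, 184, 230, 368]
phi values: [1, 1, 2, 4, 4, 4, 8, 8, 22, 16, 22, 32, 44, 88, 88, 88, 176]
Sum = 608


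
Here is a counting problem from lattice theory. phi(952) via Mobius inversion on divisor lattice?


phi(n) = n * prod_{p|n} (1 - 1/p).
Prime divisors of 952: [2, 7, 17]
phi(952) = 952 * (1 - 1/2) * (1 - 1/7) * (1 - 1/17)
phi(952) = 384


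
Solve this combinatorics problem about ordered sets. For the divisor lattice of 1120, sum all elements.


sigma(n) = sum of divisors.
Divisors of 1120: [1, 2, 4, 5, 7, 8, 10, 14, 16, 20, 28, 32, 35, 40, 56, 70, 80, 112, 140, 160, 224, 280, 560, 1120]
Sum = 3024


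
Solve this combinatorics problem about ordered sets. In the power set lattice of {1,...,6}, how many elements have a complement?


An element a is complemented if some b has a meet b = bottom, a join b = top.
every subset A has complement S\A, so all elements are complemented.
Complemented elements: {}, {1}, {2}, {3}, {4}, {5}, ... (58 more)
Count: 64


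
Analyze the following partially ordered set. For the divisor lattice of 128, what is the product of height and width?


Height = length of longest chain minus 1; width = size of largest antichain.
A maximum chain: 1 | 2 | 4 | 8 | 16 | 32 | 64 | 128  (height 7).
A maximum antichain: {1}  (width 1).
Product = 7 * 1 = 7


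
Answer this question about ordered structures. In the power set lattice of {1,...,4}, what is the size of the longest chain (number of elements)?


A chain is a totally ordered subset; we count the number of elements in a maximum chain.
Compute, for each element x, the size of the longest chain ending at x:
  {}: 1
  {1}: 2
  {2}: 2
  {3}: 2
  {4}: 2
  {1,2}: 3
  ...
A maximum chain: {} < {1} < {1,2} < {1,2,3} < {1,2,3,4}
Number of elements in the longest chain: 5


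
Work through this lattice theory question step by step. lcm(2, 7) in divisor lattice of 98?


Join=lcm.
gcd(2,7)=1
lcm=14


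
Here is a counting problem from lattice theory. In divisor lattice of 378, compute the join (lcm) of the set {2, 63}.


In a divisor lattice, join = lcm (least common multiple).
Compute lcm iteratively: start with first element, then lcm(current, next).
Elements: [2, 63]
lcm(2,63) = 126
Final lcm = 126


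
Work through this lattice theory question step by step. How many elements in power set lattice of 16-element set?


Power set = 2^n.
2^16 = 65536


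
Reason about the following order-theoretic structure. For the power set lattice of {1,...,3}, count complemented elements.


An element a is complemented if some b has a meet b = bottom, a join b = top.
every subset A has complement S\A, so all elements are complemented.
Complemented elements: {}, {1}, {2}, {3}, {1,2}, {1,3}, ... (2 more)
Count: 8


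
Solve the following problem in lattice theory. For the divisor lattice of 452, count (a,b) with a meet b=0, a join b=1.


Complement pair (a,b): a meet b = bottom, a join b = top.
Here: gcd(a,b)=1 and lcm(a,b)=452, i.e. a*b=452 with a,b coprime.
Pairs found: (1,452), (4,113), (113,4), (452,1)
Total ordered pairs: 4


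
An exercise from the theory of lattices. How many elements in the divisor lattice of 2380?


Divisors of 2380: [1, 2, 4, 5, 7, 10, 14, 17, 20, 28, 34, 35, 68, 70, 85, 119, 140, 170, 238, 340, 476, 595, 1190, 2380]
Count: 24


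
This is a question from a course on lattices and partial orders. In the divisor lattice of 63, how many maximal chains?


A maximal chain goes from the minimum element to a maximal element via cover relations.
Counting all min-to-max paths in the cover graph.
Total maximal chains: 3


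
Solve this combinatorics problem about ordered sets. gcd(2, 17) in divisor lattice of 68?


Meet=gcd.
gcd(2,17)=1


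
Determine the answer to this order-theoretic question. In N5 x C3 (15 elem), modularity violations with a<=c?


Modular law: if a <= c then a v (b ^ c) = (a v b) ^ c.
Check all triples (a,b,c) with a <= c among 15 elements.
  e.g. a=(a,0), b=(c,0), c=(b,0): lhs=(a,0) != rhs=(b,0)
  e.g. a=(a,0), b=(c,1), c=(b,0): lhs=(a,0) != rhs=(b,0)
Total violating triples: 18


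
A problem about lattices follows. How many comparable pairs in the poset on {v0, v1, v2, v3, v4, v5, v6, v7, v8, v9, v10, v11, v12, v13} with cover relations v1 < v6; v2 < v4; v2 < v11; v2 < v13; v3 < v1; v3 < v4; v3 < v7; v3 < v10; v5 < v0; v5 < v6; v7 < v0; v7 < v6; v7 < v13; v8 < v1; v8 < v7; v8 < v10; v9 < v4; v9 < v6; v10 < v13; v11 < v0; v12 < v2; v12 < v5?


A comparable pair {a,b} has a < b or b < a in the order.
Count unordered pairs where one element is strictly below the other.
Examples: {v0,v2}, {v0,v3}, {v0,v5}, {v0,v7}, ...
Total comparable pairs: 34


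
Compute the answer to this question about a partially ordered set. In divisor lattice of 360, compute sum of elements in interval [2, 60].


Interval [2,60] in divisors of 360: [2, 4, 6, 10, 12, 20, 30, 60]
Sum = 144


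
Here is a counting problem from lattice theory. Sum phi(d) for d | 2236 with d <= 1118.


Divisors of 2236 up to 1118: [1, 2, 4, 13, 26, 43, 52, 86, 172, 559, 1118]
phi values: [1, 1, 2, 12, 12, 42, 24, 42, 84, 504, 504]
Sum = 1228


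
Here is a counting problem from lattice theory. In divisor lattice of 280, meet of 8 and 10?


In a divisor lattice, meet = gcd (greatest common divisor).
By Euclidean algorithm or factoring: gcd(8,10) = 2


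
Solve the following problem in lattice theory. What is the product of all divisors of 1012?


Divisors of 1012: [1, 2, 4, 11, 22, 23, 44, 46, 92, 253, 506, 1012]
Product = n^(d(n)/2) = 1012^(12/2)
Product = 1074194872535977984


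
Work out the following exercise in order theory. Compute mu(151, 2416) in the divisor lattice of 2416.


In a divisor lattice, mu(a,b) = mu(b/a) where mu is the classical Mobius function.
b/a = 2416/151 = 16
Prime factorization of 16: primes [2]
16 is not squarefree, so mu(16) = 0


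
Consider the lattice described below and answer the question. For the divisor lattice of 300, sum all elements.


sigma(n) = sum of divisors.
Divisors of 300: [1, 2, 3, 4, 5, 6, 10, 12, 15, 20, 25, 30, 50, 60, 75, 100, 150, 300]
Sum = 868


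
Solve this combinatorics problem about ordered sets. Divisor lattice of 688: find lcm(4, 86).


In a divisor lattice, join = lcm (least common multiple).
gcd(4,86) = 2
lcm(4,86) = 4*86/gcd = 344/2 = 172


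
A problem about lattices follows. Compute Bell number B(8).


B(n) = number of set partitions of an n-element set.
B(n) satisfies the recurrence: B(n+1) = sum_k C(n,k)*B(k).
B(8) = 4140


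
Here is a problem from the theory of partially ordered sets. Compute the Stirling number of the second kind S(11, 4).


S(n,k) = k*S(n-1,k) + S(n-1,k-1).
S(10,4) = 34105, S(10,3) = 9330
S(11,4) = 4*34105 + 9330 = 136420 + 9330
S(11,4) = 145750


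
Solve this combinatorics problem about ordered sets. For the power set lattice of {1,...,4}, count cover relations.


A cover relation a -< b holds when a < b with no c strictly between.
Cover relations:
  {} -< {1}
  {} -< {2}
  {} -< {3}
  {} -< {4}
  {1} -< {1,2}
  {1} -< {1,3}
  {1} -< {1,4}
  {2} -< {1,2}
  ...24 more
Total: 32


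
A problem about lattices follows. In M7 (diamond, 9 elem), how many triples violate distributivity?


Distributive law: a ^ (b v c) = (a ^ b) v (a ^ c).
Check all 9^3 = 729 ordered triples (a,b,c).
  e.g. a=a1, b=a2, c=a3: lhs=a1 != rhs=0
  e.g. a=a1, b=a2, c=a4: lhs=a1 != rhs=0
Total violating triples: 210


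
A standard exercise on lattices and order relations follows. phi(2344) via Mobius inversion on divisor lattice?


phi(n) = n * prod_{p|n} (1 - 1/p).
Prime divisors of 2344: [2, 293]
phi(2344) = 2344 * (1 - 1/2) * (1 - 1/293)
phi(2344) = 1168


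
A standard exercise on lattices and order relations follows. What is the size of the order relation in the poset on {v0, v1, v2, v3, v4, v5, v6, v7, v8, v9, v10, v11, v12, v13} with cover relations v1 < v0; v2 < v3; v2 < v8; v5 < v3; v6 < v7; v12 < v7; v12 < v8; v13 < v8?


The order relation is {(a,b) : a <= b}, reflexive so it includes (a,a).
Examples: (v0,v0), (v1,v0), (v1,v1), (v10,v10), (v11,v11), ...
Total ordered pairs: 22


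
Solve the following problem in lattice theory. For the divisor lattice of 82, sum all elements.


sigma(n) = sum of divisors.
Divisors of 82: [1, 2, 41, 82]
Sum = 126


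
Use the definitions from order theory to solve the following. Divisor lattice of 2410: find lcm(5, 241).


In a divisor lattice, join = lcm (least common multiple).
gcd(5,241) = 1
lcm(5,241) = 5*241/gcd = 1205/1 = 1205


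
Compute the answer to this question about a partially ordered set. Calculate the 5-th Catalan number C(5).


C(n) = C(2n, n) / (n+1).
C(10, 5) = 252
C(5) = 252 / 6 = 42


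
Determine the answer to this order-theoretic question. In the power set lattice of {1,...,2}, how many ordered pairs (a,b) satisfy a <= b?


The order relation is {(a,b) : a <= b}, reflexive so it includes (a,a).
Examples: ({},{}), ({},{1,2}), ({},{1}), ({},{2}), ({1,2},{1,2}), ...
Total ordered pairs: 9


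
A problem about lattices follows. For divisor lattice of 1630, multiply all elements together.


Divisors of 1630: [1, 2, 5, 10, 163, 326, 815, 1630]
Product = n^(d(n)/2) = 1630^(8/2)
Product = 7059117610000


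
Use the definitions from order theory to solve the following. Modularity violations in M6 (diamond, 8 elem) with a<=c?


Modular law: if a <= c then a v (b ^ c) = (a v b) ^ c.
Check all triples (a,b,c) with a <= c among 8 elements.
This lattice is modular (diamonds M_m and their chain-products are modular).
Total violating triples: 0


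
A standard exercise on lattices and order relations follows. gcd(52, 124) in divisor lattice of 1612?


Meet=gcd.
gcd(52,124)=4


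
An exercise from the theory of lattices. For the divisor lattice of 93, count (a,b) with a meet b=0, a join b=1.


Complement pair (a,b): a meet b = bottom, a join b = top.
Here: gcd(a,b)=1 and lcm(a,b)=93, i.e. a*b=93 with a,b coprime.
Pairs found: (1,93), (3,31), (31,3), (93,1)
Total ordered pairs: 4


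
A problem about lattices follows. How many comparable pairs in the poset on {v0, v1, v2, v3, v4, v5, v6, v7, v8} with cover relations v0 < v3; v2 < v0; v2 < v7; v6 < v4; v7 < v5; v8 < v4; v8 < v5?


A comparable pair {a,b} has a < b or b < a in the order.
Count unordered pairs where one element is strictly below the other.
Examples: {v0,v2}, {v0,v3}, {v2,v3}, {v2,v5}, ...
Total comparable pairs: 9


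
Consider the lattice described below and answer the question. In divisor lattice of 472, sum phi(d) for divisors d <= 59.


Divisors of 472 up to 59: [1, 2, 4, 8, 59]
phi values: [1, 1, 2, 4, 58]
Sum = 66


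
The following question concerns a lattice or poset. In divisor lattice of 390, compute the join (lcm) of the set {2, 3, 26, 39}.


In a divisor lattice, join = lcm (least common multiple).
Compute lcm iteratively: start with first element, then lcm(current, next).
Elements: [2, 3, 26, 39]
lcm(2,3) = 6
lcm(6,26) = 78
lcm(78,39) = 78
Final lcm = 78


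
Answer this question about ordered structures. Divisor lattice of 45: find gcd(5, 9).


In a divisor lattice, meet = gcd (greatest common divisor).
By Euclidean algorithm or factoring: gcd(5,9) = 1


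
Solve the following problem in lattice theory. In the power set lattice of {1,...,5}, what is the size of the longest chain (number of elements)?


A chain is a totally ordered subset; we count the number of elements in a maximum chain.
Compute, for each element x, the size of the longest chain ending at x:
  {}: 1
  {1}: 2
  {2}: 2
  {3}: 2
  {4}: 2
  {5}: 2
  ...
A maximum chain: {} < {1} < {1,2} < {1,2,3} < {1,2,3,4} < {1,2,3,4,5}
Number of elements in the longest chain: 6


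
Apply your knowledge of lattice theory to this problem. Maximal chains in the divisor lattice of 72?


A maximal chain goes from the minimum element to a maximal element via cover relations.
Counting all min-to-max paths in the cover graph.
Total maximal chains: 10


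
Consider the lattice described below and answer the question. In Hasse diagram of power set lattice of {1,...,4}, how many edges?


A cover relation a -< b holds when a < b with no c strictly between.
Cover relations:
  {} -< {1}
  {} -< {2}
  {} -< {3}
  {} -< {4}
  {1} -< {1,2}
  {1} -< {1,3}
  {1} -< {1,4}
  {2} -< {1,2}
  ...24 more
Total: 32


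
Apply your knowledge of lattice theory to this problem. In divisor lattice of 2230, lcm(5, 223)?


Join=lcm.
gcd(5,223)=1
lcm=1115


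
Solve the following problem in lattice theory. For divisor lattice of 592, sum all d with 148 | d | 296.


Interval [148,296] in divisors of 592: [148, 296]
Sum = 444


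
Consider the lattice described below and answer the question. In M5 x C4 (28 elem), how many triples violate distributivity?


Distributive law: a ^ (b v c) = (a ^ b) v (a ^ c).
Check all 28^3 = 21952 ordered triples (a,b,c).
  e.g. a=(a1,0), b=(a2,0), c=(a3,0): lhs=(a1,0) != rhs=(0,0)
  e.g. a=(a1,0), b=(a2,0), c=(a3,1): lhs=(a1,0) != rhs=(0,0)
Total violating triples: 3840


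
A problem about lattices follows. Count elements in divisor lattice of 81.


Divisors of 81: [1, 3, 9, 27, 81]
Count: 5


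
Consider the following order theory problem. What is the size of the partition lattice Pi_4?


B(n) = number of set partitions of an n-element set.
B(n) satisfies the recurrence: B(n+1) = sum_k C(n,k)*B(k).
B(4) = 15


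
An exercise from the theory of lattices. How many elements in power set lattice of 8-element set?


Power set = 2^n.
2^8 = 256


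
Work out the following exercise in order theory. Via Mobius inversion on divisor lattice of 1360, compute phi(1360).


phi(n) = n * prod_{p|n} (1 - 1/p).
Prime divisors of 1360: [2, 5, 17]
phi(1360) = 1360 * (1 - 1/2) * (1 - 1/5) * (1 - 1/17)
phi(1360) = 512


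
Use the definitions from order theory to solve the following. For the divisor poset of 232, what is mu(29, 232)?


In a divisor lattice, mu(a,b) = mu(b/a) where mu is the classical Mobius function.
b/a = 232/29 = 8
Prime factorization of 8: primes [2]
8 is not squarefree, so mu(8) = 0


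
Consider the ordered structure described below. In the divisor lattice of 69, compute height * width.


Height = length of longest chain minus 1; width = size of largest antichain.
A maximum chain: 1 | 23 | 69  (height 2).
A maximum antichain: {3, 23}  (width 2).
Product = 2 * 2 = 4


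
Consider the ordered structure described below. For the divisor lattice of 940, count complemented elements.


An element a is complemented if some b has a meet b = bottom, a join b = top.
a is complemented iff gcd(a, n/a)=1, i.e. a is a unitary divisor of 940.
Complemented elements: 1, 4, 5, 20, 47, 188, ... (2 more)
Count: 8


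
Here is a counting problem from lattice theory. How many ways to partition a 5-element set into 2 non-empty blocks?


S(n,k) = k*S(n-1,k) + S(n-1,k-1).
S(4,2) = 7, S(4,1) = 1
S(5,2) = 2*7 + 1 = 14 + 1
S(5,2) = 15


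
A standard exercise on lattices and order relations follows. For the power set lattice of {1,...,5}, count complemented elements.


An element a is complemented if some b has a meet b = bottom, a join b = top.
every subset A has complement S\A, so all elements are complemented.
Complemented elements: {}, {1}, {2}, {3}, {4}, {5}, ... (26 more)
Count: 32


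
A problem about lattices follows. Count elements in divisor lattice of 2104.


Divisors of 2104: [1, 2, 4, 8, 263, 526, 1052, 2104]
Count: 8


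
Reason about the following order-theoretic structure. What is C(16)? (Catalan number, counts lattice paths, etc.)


C(n) = C(2n, n) / (n+1).
C(32, 16) = 601080390
C(16) = 601080390 / 17 = 35357670


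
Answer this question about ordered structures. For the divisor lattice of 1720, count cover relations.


A cover relation a -< b holds when a < b with no c strictly between.
Cover relations:
  1 -< 2
  1 -< 5
  1 -< 43
  2 -< 4
  2 -< 10
  2 -< 86
  4 -< 8
  4 -< 20
  ...20 more
Total: 28


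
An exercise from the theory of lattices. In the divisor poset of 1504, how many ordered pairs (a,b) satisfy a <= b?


The order relation is {(a,b) : a <= b}, reflexive so it includes (a,a).
Examples: (1,1), (1,1504), (1,16), (1,188), (1,2), ...
Total ordered pairs: 63


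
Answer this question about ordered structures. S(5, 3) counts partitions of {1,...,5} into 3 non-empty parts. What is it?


S(n,k) = k*S(n-1,k) + S(n-1,k-1).
S(4,3) = 6, S(4,2) = 7
S(5,3) = 3*6 + 7 = 18 + 7
S(5,3) = 25


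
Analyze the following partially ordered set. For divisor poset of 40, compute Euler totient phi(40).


phi(n) = n * prod_{p|n} (1 - 1/p).
Prime divisors of 40: [2, 5]
phi(40) = 40 * (1 - 1/2) * (1 - 1/5)
phi(40) = 16


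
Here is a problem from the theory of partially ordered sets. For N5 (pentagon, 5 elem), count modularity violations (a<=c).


Modular law: if a <= c then a v (b ^ c) = (a v b) ^ c.
Check all triples (a,b,c) with a <= c among 5 elements.
  e.g. a=a, b=c, c=b: lhs=a != rhs=b
Total violating triples: 1


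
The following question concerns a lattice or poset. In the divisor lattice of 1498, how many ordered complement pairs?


Complement pair (a,b): a meet b = bottom, a join b = top.
Here: gcd(a,b)=1 and lcm(a,b)=1498, i.e. a*b=1498 with a,b coprime.
Pairs found: (1,1498), (2,749), (7,214), (14,107), ... (4 more)
Total ordered pairs: 8


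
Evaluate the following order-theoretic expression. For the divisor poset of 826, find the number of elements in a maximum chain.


A chain is a totally ordered subset; we count the number of elements in a maximum chain.
Compute, for each element x, the size of the longest chain ending at x:
  1: 1
  2: 2
  7: 2
  59: 2
  14: 3
  118: 3
  ...
A maximum chain: 1 < 2 < 14 < 826
Number of elements in the longest chain: 4


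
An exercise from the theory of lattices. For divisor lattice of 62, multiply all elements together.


Divisors of 62: [1, 2, 31, 62]
Product = n^(d(n)/2) = 62^(4/2)
Product = 3844


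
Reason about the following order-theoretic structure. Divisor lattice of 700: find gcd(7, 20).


In a divisor lattice, meet = gcd (greatest common divisor).
By Euclidean algorithm or factoring: gcd(7,20) = 1


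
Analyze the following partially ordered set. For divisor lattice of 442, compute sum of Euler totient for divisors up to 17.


Divisors of 442 up to 17: [1, 2, 13, 17]
phi values: [1, 1, 12, 16]
Sum = 30


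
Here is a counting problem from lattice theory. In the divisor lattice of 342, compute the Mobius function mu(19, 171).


In a divisor lattice, mu(a,b) = mu(b/a) where mu is the classical Mobius function.
b/a = 171/19 = 9
Prime factorization of 9: primes [3]
9 is not squarefree, so mu(9) = 0


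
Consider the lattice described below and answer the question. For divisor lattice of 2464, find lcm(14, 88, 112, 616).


In a divisor lattice, join = lcm (least common multiple).
Compute lcm iteratively: start with first element, then lcm(current, next).
Elements: [14, 88, 112, 616]
lcm(14,88) = 616
lcm(616,112) = 1232
lcm(1232,616) = 1232
Final lcm = 1232


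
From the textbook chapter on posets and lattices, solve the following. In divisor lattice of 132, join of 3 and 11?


In a divisor lattice, join = lcm (least common multiple).
gcd(3,11) = 1
lcm(3,11) = 3*11/gcd = 33/1 = 33


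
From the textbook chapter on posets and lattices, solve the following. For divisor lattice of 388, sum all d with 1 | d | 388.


Interval [1,388] in divisors of 388: [1, 2, 4, 97, 194, 388]
Sum = 686


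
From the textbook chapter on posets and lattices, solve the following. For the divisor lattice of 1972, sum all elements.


sigma(n) = sum of divisors.
Divisors of 1972: [1, 2, 4, 17, 29, 34, 58, 68, 116, 493, 986, 1972]
Sum = 3780


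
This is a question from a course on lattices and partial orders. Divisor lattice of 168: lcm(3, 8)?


Join=lcm.
gcd(3,8)=1
lcm=24


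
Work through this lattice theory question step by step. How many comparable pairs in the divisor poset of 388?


A comparable pair {a,b} has a < b or b < a in the order.
Count unordered pairs where one element is strictly below the other.
Examples: {1,2}, {1,4}, {1,97}, {1,194}, ...
Total comparable pairs: 12


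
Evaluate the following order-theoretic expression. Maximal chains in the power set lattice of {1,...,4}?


A maximal chain goes from the minimum element to a maximal element via cover relations.
Counting all min-to-max paths in the cover graph.
Total maximal chains: 24


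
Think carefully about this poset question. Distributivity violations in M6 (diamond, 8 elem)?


Distributive law: a ^ (b v c) = (a ^ b) v (a ^ c).
Check all 8^3 = 512 ordered triples (a,b,c).
  e.g. a=a1, b=a2, c=a3: lhs=a1 != rhs=0
  e.g. a=a1, b=a2, c=a4: lhs=a1 != rhs=0
Total violating triples: 120


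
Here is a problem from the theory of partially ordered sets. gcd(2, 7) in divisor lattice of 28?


Meet=gcd.
gcd(2,7)=1


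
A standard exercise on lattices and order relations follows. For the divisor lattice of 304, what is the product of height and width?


Height = length of longest chain minus 1; width = size of largest antichain.
A maximum chain: 1 | 19 | 38 | 76 | 152 | 304  (height 5).
A maximum antichain: {2, 19}  (width 2).
Product = 5 * 2 = 10


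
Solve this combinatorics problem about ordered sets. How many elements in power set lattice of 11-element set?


Power set = 2^n.
2^11 = 2048


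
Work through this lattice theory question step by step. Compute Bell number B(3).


B(n) = number of set partitions of an n-element set.
B(n) satisfies the recurrence: B(n+1) = sum_k C(n,k)*B(k).
B(3) = 5


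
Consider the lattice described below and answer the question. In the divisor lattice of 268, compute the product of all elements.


Divisors of 268: [1, 2, 4, 67, 134, 268]
Product = n^(d(n)/2) = 268^(6/2)
Product = 19248832


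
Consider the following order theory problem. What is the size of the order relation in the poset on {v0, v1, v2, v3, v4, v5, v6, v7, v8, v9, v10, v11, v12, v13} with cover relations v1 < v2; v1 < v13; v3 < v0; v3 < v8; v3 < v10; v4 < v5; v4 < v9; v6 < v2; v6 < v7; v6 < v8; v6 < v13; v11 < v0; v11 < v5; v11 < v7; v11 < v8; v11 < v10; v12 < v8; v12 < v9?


The order relation is {(a,b) : a <= b}, reflexive so it includes (a,a).
Examples: (v0,v0), (v1,v1), (v1,v13), (v1,v2), (v10,v10), ...
Total ordered pairs: 32


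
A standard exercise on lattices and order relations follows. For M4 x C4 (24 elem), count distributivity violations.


Distributive law: a ^ (b v c) = (a ^ b) v (a ^ c).
Check all 24^3 = 13824 ordered triples (a,b,c).
  e.g. a=(a1,0), b=(a2,0), c=(a3,0): lhs=(a1,0) != rhs=(0,0)
  e.g. a=(a1,0), b=(a2,0), c=(a3,1): lhs=(a1,0) != rhs=(0,0)
Total violating triples: 1536


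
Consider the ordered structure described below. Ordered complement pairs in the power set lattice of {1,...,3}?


Complement pair (a,b): a meet b = bottom, a join b = top.
Here: A intersect B = {} and A union B = {1,...,3}.
Pairs found: ({},{1,2,3}), ({1},{2,3}), ({2},{1,3}), ({3},{1,2}), ... (4 more)
Total ordered pairs: 8


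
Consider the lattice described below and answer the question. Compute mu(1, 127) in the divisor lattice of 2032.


In a divisor lattice, mu(a,b) = mu(b/a) where mu is the classical Mobius function.
b/a = 127/1 = 127
Prime factorization of 127: primes [127]
127 is squarefree with 1 prime factor(s), so mu(127) = (-1)^1 = -1


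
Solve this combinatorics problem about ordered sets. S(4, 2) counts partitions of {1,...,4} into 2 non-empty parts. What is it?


S(n,k) = k*S(n-1,k) + S(n-1,k-1).
S(3,2) = 3, S(3,1) = 1
S(4,2) = 2*3 + 1 = 6 + 1
S(4,2) = 7


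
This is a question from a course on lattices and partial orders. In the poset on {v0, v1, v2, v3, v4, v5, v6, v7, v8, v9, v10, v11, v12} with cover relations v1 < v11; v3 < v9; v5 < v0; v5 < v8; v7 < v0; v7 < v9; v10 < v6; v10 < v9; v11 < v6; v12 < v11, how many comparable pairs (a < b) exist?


A comparable pair {a,b} has a < b or b < a in the order.
Count unordered pairs where one element is strictly below the other.
Examples: {v0,v5}, {v0,v7}, {v1,v6}, {v1,v11}, ...
Total comparable pairs: 12


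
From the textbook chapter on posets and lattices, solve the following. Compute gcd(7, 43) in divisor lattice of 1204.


In a divisor lattice, meet = gcd (greatest common divisor).
By Euclidean algorithm or factoring: gcd(7,43) = 1


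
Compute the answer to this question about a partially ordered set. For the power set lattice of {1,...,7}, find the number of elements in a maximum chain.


A chain is a totally ordered subset; we count the number of elements in a maximum chain.
Compute, for each element x, the size of the longest chain ending at x:
  {}: 1
  {1}: 2
  {2}: 2
  {3}: 2
  {4}: 2
  {5}: 2
  ...
A maximum chain: {} < {1} < {1,2} < {1,2,3} < {1,2,3,4} < {1,2,3,4,5} < {1,2,3,4,5,6} < {1,2,3,4,5,6,7}
Number of elements in the longest chain: 8


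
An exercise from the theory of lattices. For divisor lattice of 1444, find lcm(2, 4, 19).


In a divisor lattice, join = lcm (least common multiple).
Compute lcm iteratively: start with first element, then lcm(current, next).
Elements: [2, 4, 19]
lcm(2,4) = 4
lcm(4,19) = 76
Final lcm = 76


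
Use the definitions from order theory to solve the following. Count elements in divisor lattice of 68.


Divisors of 68: [1, 2, 4, 17, 34, 68]
Count: 6


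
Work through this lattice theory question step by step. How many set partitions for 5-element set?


B(n) = number of set partitions of an n-element set.
B(n) satisfies the recurrence: B(n+1) = sum_k C(n,k)*B(k).
B(5) = 52


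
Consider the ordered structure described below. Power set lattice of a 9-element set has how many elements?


Power set = 2^n.
2^9 = 512


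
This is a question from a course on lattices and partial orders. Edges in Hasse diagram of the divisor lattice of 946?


A cover relation a -< b holds when a < b with no c strictly between.
Cover relations:
  1 -< 2
  1 -< 11
  1 -< 43
  2 -< 22
  2 -< 86
  11 -< 22
  11 -< 473
  22 -< 946
  ...4 more
Total: 12


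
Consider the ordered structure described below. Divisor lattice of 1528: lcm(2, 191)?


Join=lcm.
gcd(2,191)=1
lcm=382


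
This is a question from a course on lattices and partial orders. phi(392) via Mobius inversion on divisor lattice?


phi(n) = n * prod_{p|n} (1 - 1/p).
Prime divisors of 392: [2, 7]
phi(392) = 392 * (1 - 1/2) * (1 - 1/7)
phi(392) = 168


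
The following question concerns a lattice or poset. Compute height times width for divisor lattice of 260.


Height = length of longest chain minus 1; width = size of largest antichain.
A maximum chain: 1 | 13 | 65 | 130 | 260  (height 4).
A maximum antichain: {4, 10, 26, 65}  (width 4).
Product = 4 * 4 = 16


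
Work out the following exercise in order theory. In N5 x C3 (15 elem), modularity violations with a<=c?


Modular law: if a <= c then a v (b ^ c) = (a v b) ^ c.
Check all triples (a,b,c) with a <= c among 15 elements.
  e.g. a=(a,0), b=(c,0), c=(b,0): lhs=(a,0) != rhs=(b,0)
  e.g. a=(a,0), b=(c,1), c=(b,0): lhs=(a,0) != rhs=(b,0)
Total violating triples: 18


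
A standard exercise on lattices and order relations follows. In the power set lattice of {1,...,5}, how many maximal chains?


A maximal chain goes from the minimum element to a maximal element via cover relations.
Counting all min-to-max paths in the cover graph.
Total maximal chains: 120


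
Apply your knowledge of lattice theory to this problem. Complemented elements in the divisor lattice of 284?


An element a is complemented if some b has a meet b = bottom, a join b = top.
a is complemented iff gcd(a, n/a)=1, i.e. a is a unitary divisor of 284.
Complemented elements: 1, 4, 71, 284
Count: 4


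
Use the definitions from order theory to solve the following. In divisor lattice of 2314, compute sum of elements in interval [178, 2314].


Interval [178,2314] in divisors of 2314: [178, 2314]
Sum = 2492


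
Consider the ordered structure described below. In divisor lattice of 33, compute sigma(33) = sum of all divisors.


sigma(n) = sum of divisors.
Divisors of 33: [1, 3, 11, 33]
Sum = 48


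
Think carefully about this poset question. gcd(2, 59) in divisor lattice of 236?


Meet=gcd.
gcd(2,59)=1


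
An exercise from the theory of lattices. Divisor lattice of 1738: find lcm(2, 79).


In a divisor lattice, join = lcm (least common multiple).
gcd(2,79) = 1
lcm(2,79) = 2*79/gcd = 158/1 = 158


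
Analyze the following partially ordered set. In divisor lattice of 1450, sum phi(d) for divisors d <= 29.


Divisors of 1450 up to 29: [1, 2, 5, 10, 25, 29]
phi values: [1, 1, 4, 4, 20, 28]
Sum = 58


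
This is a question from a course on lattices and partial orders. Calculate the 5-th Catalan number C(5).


C(n) = C(2n, n) / (n+1).
C(10, 5) = 252
C(5) = 252 / 6 = 42


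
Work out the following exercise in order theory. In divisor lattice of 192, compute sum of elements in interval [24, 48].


Interval [24,48] in divisors of 192: [24, 48]
Sum = 72


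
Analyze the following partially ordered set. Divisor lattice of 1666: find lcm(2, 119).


In a divisor lattice, join = lcm (least common multiple).
gcd(2,119) = 1
lcm(2,119) = 2*119/gcd = 238/1 = 238


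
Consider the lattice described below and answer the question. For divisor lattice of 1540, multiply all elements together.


Divisors of 1540: [1, 2, 4, 5, 7, 10, 11, 14, 20, 22, 28, 35, 44, 55, 70, 77, 110, 140, 154, 220, 308, 385, 770, 1540]
Product = n^(d(n)/2) = 1540^(24/2)
Product = 177929783385962838621884416000000000000
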